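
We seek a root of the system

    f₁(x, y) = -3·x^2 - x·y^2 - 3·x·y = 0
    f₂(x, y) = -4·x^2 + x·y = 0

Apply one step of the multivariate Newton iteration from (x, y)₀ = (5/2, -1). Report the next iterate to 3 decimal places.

(1.287, -0.191)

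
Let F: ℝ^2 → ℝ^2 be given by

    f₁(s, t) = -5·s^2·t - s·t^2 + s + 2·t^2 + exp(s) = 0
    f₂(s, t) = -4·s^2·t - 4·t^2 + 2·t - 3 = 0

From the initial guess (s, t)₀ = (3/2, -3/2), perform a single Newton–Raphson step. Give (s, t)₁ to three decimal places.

(1.219, -0.187)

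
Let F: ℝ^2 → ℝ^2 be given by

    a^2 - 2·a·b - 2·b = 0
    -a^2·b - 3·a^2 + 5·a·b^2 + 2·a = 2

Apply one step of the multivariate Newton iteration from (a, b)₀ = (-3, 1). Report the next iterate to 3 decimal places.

(-1.559, 0.633)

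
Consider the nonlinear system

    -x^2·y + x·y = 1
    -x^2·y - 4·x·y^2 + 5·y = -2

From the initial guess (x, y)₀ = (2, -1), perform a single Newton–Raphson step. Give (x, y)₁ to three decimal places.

(1.941, -0.588)

At (2, -1): F = (1.000, -7.000).
Jacobian J = [[-2·x·y + y, -x^2 + x], [-2·x·y - 4·y^2, -x^2 - 8·x·y + 5]].
At the point, J = [[3.000, -2.000], [0.000, 17.000]] (det J = 51.000).
Solving J·Δ = −F gives Δ = (-0.059, 0.412).
Then the next iterate is (x, y)₁ = (1.941, -0.588).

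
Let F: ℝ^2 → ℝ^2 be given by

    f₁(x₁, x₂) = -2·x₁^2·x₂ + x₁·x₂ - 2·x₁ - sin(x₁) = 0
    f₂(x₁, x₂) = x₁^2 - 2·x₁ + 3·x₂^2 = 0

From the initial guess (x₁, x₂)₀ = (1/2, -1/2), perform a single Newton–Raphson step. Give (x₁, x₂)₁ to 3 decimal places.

(-0.122, -0.293)

At (1/2, -1/2): F = (-1.47943, 0.000).
Jacobian J = [[-4·x₁·x₂ + x₂ - cos(x₁) - 2, -2·x₁^2 + x₁], [2·x₁ - 2, 6·x₂]].
At the point, J = [[-2.37758, 0.000], [-1.000, -3.000]] (det J = 7.13275).
Solving J·Δ = −F gives Δ = (-0.622, 0.207).
Then the next iterate is (x₁, x₂)₁ = (-0.122, -0.293).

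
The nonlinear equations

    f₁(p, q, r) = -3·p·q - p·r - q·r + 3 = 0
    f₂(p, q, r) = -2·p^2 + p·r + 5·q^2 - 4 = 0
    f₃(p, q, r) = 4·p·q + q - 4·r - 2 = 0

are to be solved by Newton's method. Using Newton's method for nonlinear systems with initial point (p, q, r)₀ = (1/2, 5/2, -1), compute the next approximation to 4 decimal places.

(0.3660, 1.4095, 0.2221)

At (1/2, 5/2, -1): F = (2.2500, 26.2500, 9.5000).
Jacobian J = [[-3·q - r, -3·p - r, -p - q], [-4·p + r, 10·q, p], [4·q, 4·p + 1, -4]].
At the point, J = [[-6.5000, -0.5000, -3.0000], [-3.0000, 25.0000, 0.5000], [10.0000, 3.0000, -4.0000]] (det J = 1440.2500).
Solving J·Δ = −F gives Δ = (-0.1340, -1.0905, 1.2221).
Then the next iterate is (p, q, r)₁ = (0.3660, 1.4095, 0.2221).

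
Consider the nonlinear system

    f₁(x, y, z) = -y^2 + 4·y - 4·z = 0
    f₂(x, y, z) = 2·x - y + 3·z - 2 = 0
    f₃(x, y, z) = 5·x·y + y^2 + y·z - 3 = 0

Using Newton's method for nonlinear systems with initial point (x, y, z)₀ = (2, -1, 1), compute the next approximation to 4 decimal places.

At (2, -1, 1): F = (-9.0000, 6.0000, -13.0000).
Jacobian J = [[0, -2·y + 4, -4], [2, -1, 3], [5·y, 5·x + 2·y + z, y]].
At the point, J = [[0.0000, 6.0000, -4.0000], [2.0000, -1.0000, 3.0000], [-5.0000, 9.0000, -1.0000]] (det J = -130.0000).
Solving J·Δ = −F gives Δ = (-0.9846, 0.7769, -1.0846).
Then the next iterate is (x, y, z)₁ = (1.0154, -0.2231, -0.0846).

(1.0154, -0.2231, -0.0846)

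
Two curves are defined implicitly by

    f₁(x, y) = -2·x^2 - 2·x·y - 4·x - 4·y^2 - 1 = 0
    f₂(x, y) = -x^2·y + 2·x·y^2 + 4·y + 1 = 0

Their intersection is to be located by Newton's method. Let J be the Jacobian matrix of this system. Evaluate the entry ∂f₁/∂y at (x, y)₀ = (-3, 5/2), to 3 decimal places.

-14.000

∂f₁/∂y = -2·x - 8·y.
At (-3, 5/2) this is -14.000.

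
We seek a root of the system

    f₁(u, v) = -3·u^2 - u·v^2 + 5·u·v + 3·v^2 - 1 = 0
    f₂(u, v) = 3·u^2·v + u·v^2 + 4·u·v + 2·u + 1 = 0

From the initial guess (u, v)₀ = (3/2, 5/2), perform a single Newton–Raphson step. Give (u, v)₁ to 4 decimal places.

(1.1009, 1.0685)

At (3/2, 5/2): F = (20.3750, 45.2500).
Jacobian J = [[-6·u - v^2 + 5·v, -2·u·v + 5·u + 6·v], [6·u·v + v^2 + 4·v + 2, 3·u^2 + 2·u·v + 4·u]].
At the point, J = [[-2.7500, 15.0000], [40.7500, 20.2500]] (det J = -666.9375).
Solving J·Δ = −F gives Δ = (-0.3991, -1.4315).
Then the next iterate is (u, v)₁ = (1.1009, 1.0685).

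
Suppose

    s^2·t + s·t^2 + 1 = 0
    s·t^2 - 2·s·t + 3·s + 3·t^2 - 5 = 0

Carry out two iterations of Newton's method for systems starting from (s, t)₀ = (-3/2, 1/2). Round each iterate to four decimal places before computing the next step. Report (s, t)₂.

(-0.3868, 1.3935)

At (-3/2, 1/2): F = (1.7500, -7.6250).
Jacobian J = [[2·s·t + t^2, s^2 + 2·s·t], [t^2 - 2·t + 3, 2·s·t - 2·s + 6·t]].
At the point, J = [[-1.2500, 0.7500], [2.2500, 4.5000]] (det J = -7.3125).
Solving J·Δ = −F gives Δ = (1.8590, 0.7650).
Then the next iterate is (s, t)₁ = (0.3590, 1.2650).
Round to (0.3590, 1.2650) and repeat: F = (1.737515, 0.543886), J = [[2.508495, 1.037151], [2.070225, 7.780270]].
Δ = (-0.7458, 0.1285), so (s, t)₂ = (-0.3868, 1.3935).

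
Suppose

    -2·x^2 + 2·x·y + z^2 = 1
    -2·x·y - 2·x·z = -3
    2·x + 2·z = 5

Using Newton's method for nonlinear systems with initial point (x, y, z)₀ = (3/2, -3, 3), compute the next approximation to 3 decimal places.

At (3/2, -3, 3): F = (-5.500, 3.000, 4.000).
Jacobian J = [[-4·x + 2·y, 2·x, 2·z], [-2·y - 2·z, -2·x, -2·x], [2, 0, 2]].
At the point, J = [[-12.000, 3.000, 6.000], [0.000, -3.000, -3.000], [2.000, 0.000, 2.000]] (det J = 90.000).
Solving J·Δ = −F gives Δ = (-0.567, 2.433, -1.433).
Then the next iterate is (x, y, z)₁ = (0.933, -0.567, 1.567).

(0.933, -0.567, 1.567)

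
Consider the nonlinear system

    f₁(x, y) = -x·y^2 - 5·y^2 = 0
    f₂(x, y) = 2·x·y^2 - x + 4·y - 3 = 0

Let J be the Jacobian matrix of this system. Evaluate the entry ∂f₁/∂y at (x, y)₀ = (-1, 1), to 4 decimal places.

-8.0000

∂f₁/∂y = -2·x·y - 10·y.
At (-1, 1) this is -8.0000.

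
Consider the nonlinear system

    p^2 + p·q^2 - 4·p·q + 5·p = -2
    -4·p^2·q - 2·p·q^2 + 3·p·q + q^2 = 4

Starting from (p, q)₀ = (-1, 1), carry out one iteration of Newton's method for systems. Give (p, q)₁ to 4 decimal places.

(-0.1667, 0.5000)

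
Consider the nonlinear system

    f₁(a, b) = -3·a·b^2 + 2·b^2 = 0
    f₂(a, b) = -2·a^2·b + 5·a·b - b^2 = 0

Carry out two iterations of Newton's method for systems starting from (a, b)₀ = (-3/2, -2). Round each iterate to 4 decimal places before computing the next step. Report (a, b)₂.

At (-3/2, -2): F = (26.0000, 20.0000).
Jacobian J = [[-3·b^2, -6·a·b + 4·b], [-4·a·b + 5·b, -2·a^2 + 5·a - 2·b]].
At the point, J = [[-12.0000, -26.0000], [-22.0000, -8.0000]] (det J = -476.0000).
Solving J·Δ = −F gives Δ = (0.6555, 0.6975).
Then the next iterate is (a, b)₁ = (-0.8445, -1.3025).
Round to (-0.8445, -1.3025) and repeat: F = (7.691111, 5.661135), J = [[-5.089519, -11.809767], [-10.912345, -3.043861]].
Δ = (0.3832, 0.4861), so (a, b)₂ = (-0.4613, -0.8164).

(-0.4613, -0.8164)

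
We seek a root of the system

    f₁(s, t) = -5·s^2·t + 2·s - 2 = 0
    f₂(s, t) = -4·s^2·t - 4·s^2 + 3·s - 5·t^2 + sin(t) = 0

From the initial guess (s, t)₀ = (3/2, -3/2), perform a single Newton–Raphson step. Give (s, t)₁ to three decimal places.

At (3/2, -3/2): F = (17.875, -3.24749).
Jacobian J = [[-10·s·t + 2, -5·s^2], [-8·s·t - 8·s + 3, -4·s^2 - 10·t + cos(t)]].
At the point, J = [[24.500, -11.250], [9.000, 6.07074]] (det J = 249.98306).
Solving J·Δ = −F gives Δ = (-0.288, 0.962).
Then the next iterate is (s, t)₁ = (1.212, -0.538).

(1.212, -0.538)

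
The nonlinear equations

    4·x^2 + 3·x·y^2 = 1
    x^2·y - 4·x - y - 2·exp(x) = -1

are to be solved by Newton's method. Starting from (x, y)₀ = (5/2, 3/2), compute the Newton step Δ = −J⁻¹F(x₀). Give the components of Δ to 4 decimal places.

(-1.2922, -0.2804)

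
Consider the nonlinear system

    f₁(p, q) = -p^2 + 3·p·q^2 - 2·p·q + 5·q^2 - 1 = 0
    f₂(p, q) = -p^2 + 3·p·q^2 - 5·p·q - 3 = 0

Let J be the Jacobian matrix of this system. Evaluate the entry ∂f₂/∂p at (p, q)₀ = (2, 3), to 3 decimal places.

∂f₂/∂p = -2·p + 3·q^2 - 5·q.
At (2, 3) this is 8.000.

8.000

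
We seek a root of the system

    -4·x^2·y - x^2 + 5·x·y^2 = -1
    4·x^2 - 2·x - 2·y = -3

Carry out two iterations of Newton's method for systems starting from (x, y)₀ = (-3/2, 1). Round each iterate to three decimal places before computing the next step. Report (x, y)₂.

(-0.117, 1.222)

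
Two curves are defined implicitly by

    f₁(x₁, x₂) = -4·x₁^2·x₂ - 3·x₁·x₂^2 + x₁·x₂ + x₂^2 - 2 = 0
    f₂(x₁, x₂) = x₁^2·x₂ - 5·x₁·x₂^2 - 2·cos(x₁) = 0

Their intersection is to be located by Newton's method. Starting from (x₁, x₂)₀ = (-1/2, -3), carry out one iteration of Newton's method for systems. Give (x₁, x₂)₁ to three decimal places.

At (-1/2, -3): F = (25.000, 19.99483).
Jacobian J = [[-8·x₁·x₂ - 3·x₂^2 + x₂, -4·x₁^2 - 6·x₁·x₂ + x₁ + 2·x₂], [2·x₁·x₂ - 5·x₂^2 + 2·sin(x₁), x₁^2 - 10·x₁·x₂]].
At the point, J = [[-42.000, -16.500], [-42.95885, -14.750]] (det J = -89.32104).
Solving J·Δ = −F gives Δ = (-0.435, 2.622).
Then the next iterate is (x₁, x₂)₁ = (-0.935, -0.378).

(-0.935, -0.378)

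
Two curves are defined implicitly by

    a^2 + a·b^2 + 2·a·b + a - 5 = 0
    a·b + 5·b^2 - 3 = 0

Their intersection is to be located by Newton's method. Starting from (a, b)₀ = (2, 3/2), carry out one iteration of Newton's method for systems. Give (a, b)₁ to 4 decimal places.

At (2, 3/2): F = (11.5000, 11.2500).
Jacobian J = [[2·a + b^2 + 2·b + 1, 2·a·b + 2·a], [b, a + 10·b]].
At the point, J = [[10.2500, 10.0000], [1.5000, 17.0000]] (det J = 159.2500).
Solving J·Δ = −F gives Δ = (-0.5212, -0.6158).
Then the next iterate is (a, b)₁ = (1.4788, 0.8842).

(1.4788, 0.8842)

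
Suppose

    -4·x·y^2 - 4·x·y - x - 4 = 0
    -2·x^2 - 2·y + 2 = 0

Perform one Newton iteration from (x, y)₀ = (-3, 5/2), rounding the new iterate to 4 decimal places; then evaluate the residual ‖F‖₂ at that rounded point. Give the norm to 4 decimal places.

At (-3, 5/2): F = (104.0000, -21.0000).
Jacobian J = [[-4·y^2 - 4·y - 1, -8·x·y - 4·x], [-4·x, -2]].
At the point, J = [[-36.0000, 72.0000], [12.0000, -2.0000]] (det J = -792.0000).
Solving J·Δ = −F gives Δ = (1.6465, -0.6212).
Then the next iterate is (x, y)₁ = (-1.3535, 1.8788).
Re-evaluating at (-1.3535, 1.8788): F = (26.636145, -5.421525), so ‖F‖₂ = 27.1823.

27.1823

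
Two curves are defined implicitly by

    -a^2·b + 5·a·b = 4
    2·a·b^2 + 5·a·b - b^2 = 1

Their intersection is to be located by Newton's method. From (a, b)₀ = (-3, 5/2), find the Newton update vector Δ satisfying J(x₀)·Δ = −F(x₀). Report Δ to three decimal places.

At (-3, 5/2): F = (-64.000, -82.250).
Jacobian J = [[-2·a·b + 5·b, -a^2 + 5·a], [2·b^2 + 5·b, 4·a·b + 5·a - 2·b]].
At the point, J = [[27.500, -24.000], [25.000, -50.000]] (det J = -775.000).
Solving J·Δ = −F gives Δ = (1.582, -0.854).

(1.582, -0.854)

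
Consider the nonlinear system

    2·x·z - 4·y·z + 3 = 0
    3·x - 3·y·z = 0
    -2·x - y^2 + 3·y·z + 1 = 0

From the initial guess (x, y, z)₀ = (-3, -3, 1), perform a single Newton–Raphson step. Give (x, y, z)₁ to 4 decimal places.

(-19.0000, 1.5000, 7.8333)

At (-3, -3, 1): F = (9.0000, 0.0000, -11.0000).
Jacobian J = [[2·z, -4·z, 2·x - 4·y], [3, -3·z, -3·y], [-2, -2·y + 3·z, 3·y]].
At the point, J = [[2.0000, -4.0000, 6.0000], [3.0000, -3.0000, 9.0000], [-2.0000, 9.0000, -9.0000]] (det J = -18.0000).
Solving J·Δ = −F gives Δ = (-16.0000, 4.5000, 6.8333).
Then the next iterate is (x, y, z)₁ = (-19.0000, 1.5000, 7.8333).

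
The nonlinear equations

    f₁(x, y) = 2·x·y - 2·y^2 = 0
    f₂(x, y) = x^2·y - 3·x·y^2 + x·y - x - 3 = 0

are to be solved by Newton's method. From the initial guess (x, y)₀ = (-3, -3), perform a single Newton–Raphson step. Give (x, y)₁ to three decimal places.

At (-3, -3): F = (0.000, 63.000).
Jacobian J = [[2·y, 2·x - 4·y], [2·x·y - 3·y^2 + y - 1, x^2 - 6·x·y + x]].
At the point, J = [[-6.000, 6.000], [-13.000, -48.000]] (det J = 366.000).
Solving J·Δ = −F gives Δ = (1.033, 1.033).
Then the next iterate is (x, y)₁ = (-1.967, -1.967).

(-1.967, -1.967)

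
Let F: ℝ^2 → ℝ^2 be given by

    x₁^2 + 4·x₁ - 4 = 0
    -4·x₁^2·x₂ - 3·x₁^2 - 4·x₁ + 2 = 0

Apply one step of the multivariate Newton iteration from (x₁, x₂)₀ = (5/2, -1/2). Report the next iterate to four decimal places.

(1.1389, -0.5800)

At (5/2, -1/2): F = (12.2500, -14.2500).
Jacobian J = [[2·x₁ + 4, 0], [-8·x₁·x₂ - 6·x₁ - 4, -4·x₁^2]].
At the point, J = [[9.0000, 0.0000], [-9.0000, -25.0000]] (det J = -225.0000).
Solving J·Δ = −F gives Δ = (-1.3611, -0.0800).
Then the next iterate is (x₁, x₂)₁ = (1.1389, -0.5800).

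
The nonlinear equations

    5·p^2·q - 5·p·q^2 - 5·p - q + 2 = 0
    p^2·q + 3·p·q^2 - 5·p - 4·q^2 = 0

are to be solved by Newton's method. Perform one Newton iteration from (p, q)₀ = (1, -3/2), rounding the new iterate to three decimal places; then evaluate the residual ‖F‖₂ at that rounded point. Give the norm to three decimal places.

4.617

At (1, -3/2): F = (-20.250, -8.750).
Jacobian J = [[10·p·q - 5·q^2 - 5, 5·p^2 - 10·p·q - 1], [2·p·q + 3·q^2 - 5, p^2 + 6·p·q - 8·q]].
At the point, J = [[-31.250, 19.000], [-1.250, 4.000]] (det J = -101.250).
Solving J·Δ = −F gives Δ = (0.842, 2.451).
Then the next iterate is (p, q)₁ = (1.842, 0.951).
Re-evaluating at (1.842, 0.951): F = (-0.35699, -4.60318), so ‖F‖₂ = 4.617.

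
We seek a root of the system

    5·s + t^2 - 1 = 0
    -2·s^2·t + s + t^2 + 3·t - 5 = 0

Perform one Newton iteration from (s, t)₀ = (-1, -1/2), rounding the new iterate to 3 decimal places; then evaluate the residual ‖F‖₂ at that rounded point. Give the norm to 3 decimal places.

At (-1, -1/2): F = (-5.750, -6.250).
Jacobian J = [[5, 2·t], [-4·s·t + 1, -2·s^2 + 2·t + 3]].
At the point, J = [[5.000, -1.000], [-1.000, 0.000]] (det J = -1.000).
Solving J·Δ = −F gives Δ = (-6.250, -37.000).
Then the next iterate is (s, t)₁ = (-7.250, -37.500).
Re-evaluating at (-7.250, -37.500): F = (1369.000, 5223.68750), so ‖F‖₂ = 5400.099.

5400.099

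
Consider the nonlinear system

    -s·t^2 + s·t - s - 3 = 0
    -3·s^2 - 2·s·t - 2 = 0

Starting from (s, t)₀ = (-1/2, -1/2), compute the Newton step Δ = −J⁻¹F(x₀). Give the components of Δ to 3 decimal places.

At (-1/2, -1/2): F = (-2.125, -3.250).
Jacobian J = [[-t^2 + t - 1, -2·s·t + s], [-6·s - 2·t, -2·s]].
At the point, J = [[-1.750, -1.000], [4.000, 1.000]] (det J = 2.250).
Solving J·Δ = −F gives Δ = (2.389, -6.306).

(2.389, -6.306)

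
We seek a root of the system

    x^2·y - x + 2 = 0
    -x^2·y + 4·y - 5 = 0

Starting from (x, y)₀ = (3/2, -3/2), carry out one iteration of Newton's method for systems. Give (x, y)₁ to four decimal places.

(2.1139, 1.2785)

At (3/2, -3/2): F = (-2.8750, -7.6250).
Jacobian J = [[2·x·y - 1, x^2], [-2·x·y, -x^2 + 4]].
At the point, J = [[-5.5000, 2.2500], [4.5000, 1.7500]] (det J = -19.7500).
Solving J·Δ = −F gives Δ = (0.6139, 2.7785).
Then the next iterate is (x, y)₁ = (2.1139, 1.2785).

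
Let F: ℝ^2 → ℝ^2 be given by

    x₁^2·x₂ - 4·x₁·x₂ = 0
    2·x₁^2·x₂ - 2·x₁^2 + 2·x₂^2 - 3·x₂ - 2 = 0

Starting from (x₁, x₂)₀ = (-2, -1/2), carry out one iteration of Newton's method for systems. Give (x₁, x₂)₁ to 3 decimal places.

At (-2, -1/2): F = (-6.000, -12.000).
Jacobian J = [[2·x₁·x₂ - 4·x₂, x₁^2 - 4·x₁], [4·x₁·x₂ - 4·x₁, 2·x₁^2 + 4·x₂ - 3]].
At the point, J = [[4.000, 12.000], [12.000, 3.000]] (det J = -132.000).
Solving J·Δ = −F gives Δ = (0.955, 0.182).
Then the next iterate is (x₁, x₂)₁ = (-1.045, -0.318).

(-1.045, -0.318)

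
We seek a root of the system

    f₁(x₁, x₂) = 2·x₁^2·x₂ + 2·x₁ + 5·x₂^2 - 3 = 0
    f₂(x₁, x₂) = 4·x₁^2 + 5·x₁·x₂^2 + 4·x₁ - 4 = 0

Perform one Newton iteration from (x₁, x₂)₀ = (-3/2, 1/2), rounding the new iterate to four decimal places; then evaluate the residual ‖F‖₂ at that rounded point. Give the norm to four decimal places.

1.6410

At (-3/2, 1/2): F = (-2.5000, -2.8750).
Jacobian J = [[4·x₁·x₂ + 2, 2·x₁^2 + 10·x₂], [8·x₁ + 5·x₂^2 + 4, 10·x₁·x₂]].
At the point, J = [[-1.0000, 9.5000], [-6.7500, -7.5000]] (det J = 71.6250).
Solving J·Δ = −F gives Δ = (-0.6431, 0.1955).
Then the next iterate is (x₁, x₂)₁ = (-2.1431, 0.6955).
Re-evaluating at (-2.1431, 0.6955): F = (1.521094, 0.615806), so ‖F‖₂ = 1.6410.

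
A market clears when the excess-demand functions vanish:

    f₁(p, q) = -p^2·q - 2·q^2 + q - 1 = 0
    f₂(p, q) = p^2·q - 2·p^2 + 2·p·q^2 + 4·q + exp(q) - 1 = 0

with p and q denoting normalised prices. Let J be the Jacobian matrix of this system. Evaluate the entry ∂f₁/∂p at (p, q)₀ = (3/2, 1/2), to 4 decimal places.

-1.5000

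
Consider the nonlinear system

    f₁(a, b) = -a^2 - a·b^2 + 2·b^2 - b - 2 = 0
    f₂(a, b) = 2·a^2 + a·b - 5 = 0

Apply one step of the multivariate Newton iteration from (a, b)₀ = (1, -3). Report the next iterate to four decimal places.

(-7.2500, 11.2500)

At (1, -3): F = (9.0000, -6.0000).
Jacobian J = [[-2·a - b^2, -2·a·b + 4·b - 1], [4·a + b, a]].
At the point, J = [[-11.0000, -7.0000], [1.0000, 1.0000]] (det J = -4.0000).
Solving J·Δ = −F gives Δ = (-8.2500, 14.2500).
Then the next iterate is (a, b)₁ = (-7.2500, 11.2500).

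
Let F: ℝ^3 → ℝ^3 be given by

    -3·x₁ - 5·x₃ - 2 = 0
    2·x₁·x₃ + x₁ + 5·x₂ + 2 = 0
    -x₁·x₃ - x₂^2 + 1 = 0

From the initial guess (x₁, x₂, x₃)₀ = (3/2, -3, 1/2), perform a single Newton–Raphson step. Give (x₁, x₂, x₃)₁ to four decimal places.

(-76.1875, 3.1875, 45.3125)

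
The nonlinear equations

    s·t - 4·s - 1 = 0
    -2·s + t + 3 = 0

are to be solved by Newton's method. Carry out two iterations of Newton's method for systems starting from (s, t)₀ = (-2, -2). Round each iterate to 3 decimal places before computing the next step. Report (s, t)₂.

(-0.155, -3.309)

At (-2, -2): F = (11.000, 5.000).
Jacobian J = [[t - 4, s], [-2, 1]].
At the point, J = [[-6.000, -2.000], [-2.000, 1.000]] (det J = -10.000).
Solving J·Δ = −F gives Δ = (2.100, -0.800).
Then the next iterate is (s, t)₁ = (0.100, -2.800).
Round to (0.100, -2.800) and repeat: F = (-1.680, 0.000), J = [[-6.800, 0.100], [-2.000, 1.000]].
Δ = (-0.255, -0.509), so (s, t)₂ = (-0.155, -3.309).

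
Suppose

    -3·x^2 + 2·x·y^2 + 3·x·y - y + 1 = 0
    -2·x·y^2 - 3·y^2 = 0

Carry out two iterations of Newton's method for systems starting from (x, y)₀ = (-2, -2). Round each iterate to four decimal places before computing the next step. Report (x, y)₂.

(-1.0213, 1.1596)

At (-2, -2): F = (-13.0000, 4.0000).
Jacobian J = [[-6·x + 2·y^2 + 3·y, 4·x·y + 3·x - 1], [-2·y^2, -4·x·y - 6·y]].
At the point, J = [[14.0000, 9.0000], [-8.0000, -4.0000]] (det J = 16.0000).
Solving J·Δ = −F gives Δ = (-1.0000, 3.0000).
Then the next iterate is (x, y)₁ = (-3.0000, 1.0000).
Round to (-3.0000, 1.0000) and repeat: F = (-42.0000, 3.0000), J = [[23.0000, -22.0000], [-2.0000, 6.0000]].
Δ = (1.9787, 0.1596), so (x, y)₂ = (-1.0213, 1.1596).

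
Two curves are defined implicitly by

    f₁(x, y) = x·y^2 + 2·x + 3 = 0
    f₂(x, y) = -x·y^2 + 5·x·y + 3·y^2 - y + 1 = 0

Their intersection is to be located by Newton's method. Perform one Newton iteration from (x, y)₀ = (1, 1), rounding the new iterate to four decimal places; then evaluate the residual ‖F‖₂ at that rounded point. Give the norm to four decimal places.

1.3427

At (1, 1): F = (6.0000, 7.0000).
Jacobian J = [[y^2 + 2, 2·x·y], [-y^2 + 5·y, -2·x·y + 5·x + 6·y - 1]].
At the point, J = [[3.0000, 2.0000], [4.0000, 8.0000]] (det J = 16.0000).
Solving J·Δ = −F gives Δ = (-2.1250, 0.1875).
Then the next iterate is (x, y)₁ = (-1.1250, 1.1875).
Re-evaluating at (-1.1250, 1.1875): F = (-0.836426, -1.050293), so ‖F‖₂ = 1.3427.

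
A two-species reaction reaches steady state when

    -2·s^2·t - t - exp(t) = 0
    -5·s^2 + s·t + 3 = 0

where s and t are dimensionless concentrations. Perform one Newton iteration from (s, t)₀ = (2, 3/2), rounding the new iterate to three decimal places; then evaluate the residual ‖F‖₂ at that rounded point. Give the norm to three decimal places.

6.516

At (2, 3/2): F = (-17.98169, -14.000).
Jacobian J = [[-4·s·t, -2·s^2 - exp(t) - 1], [-10·s + t, s]].
At the point, J = [[-12.000, -13.48169], [-18.500, 2.000]] (det J = -273.41125).
Solving J·Δ = −F gives Δ = (-0.822, -0.602).
Then the next iterate is (s, t)₁ = (1.178, 0.898).
Re-evaluating at (1.178, 0.898): F = (-5.84497, -2.88058), so ‖F‖₂ = 6.516.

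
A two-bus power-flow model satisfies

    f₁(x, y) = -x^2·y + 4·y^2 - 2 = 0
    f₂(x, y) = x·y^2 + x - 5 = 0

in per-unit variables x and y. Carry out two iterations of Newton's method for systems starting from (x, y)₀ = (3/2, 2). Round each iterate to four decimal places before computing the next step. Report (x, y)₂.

(1.8753, 1.2853)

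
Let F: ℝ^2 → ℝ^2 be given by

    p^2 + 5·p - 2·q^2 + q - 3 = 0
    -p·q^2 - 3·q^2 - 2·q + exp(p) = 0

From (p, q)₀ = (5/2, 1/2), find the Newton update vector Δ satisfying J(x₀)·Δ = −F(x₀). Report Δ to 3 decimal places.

(-1.717, -1.425)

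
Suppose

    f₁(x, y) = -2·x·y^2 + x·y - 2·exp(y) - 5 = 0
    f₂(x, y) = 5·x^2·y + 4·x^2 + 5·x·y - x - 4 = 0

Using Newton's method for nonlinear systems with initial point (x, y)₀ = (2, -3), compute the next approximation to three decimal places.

At (2, -3): F = (-47.09957, -80.000).
Jacobian J = [[-2·y^2 + y, -4·x·y + x - 2·exp(y)], [10·x·y + 8·x + 5·y - 1, 5·x^2 + 5·x]].
At the point, J = [[-21.000, 25.90043], [-60.000, 30.000]] (det J = 924.02555).
Solving J·Δ = −F gives Δ = (-0.713, 1.240).
Then the next iterate is (x, y)₁ = (1.287, -1.760).

(1.287, -1.760)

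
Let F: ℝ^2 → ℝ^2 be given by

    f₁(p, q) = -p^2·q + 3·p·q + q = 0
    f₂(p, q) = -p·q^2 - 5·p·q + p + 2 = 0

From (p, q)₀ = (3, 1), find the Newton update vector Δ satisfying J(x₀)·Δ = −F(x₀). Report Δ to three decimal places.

At (3, 1): F = (1.000, -13.000).
Jacobian J = [[-2·p·q + 3·q, -p^2 + 3·p + 1], [-q^2 - 5·q + 1, -2·p·q - 5·p]].
At the point, J = [[-3.000, 1.000], [-5.000, -21.000]] (det J = 68.000).
Solving J·Δ = −F gives Δ = (0.118, -0.647).

(0.118, -0.647)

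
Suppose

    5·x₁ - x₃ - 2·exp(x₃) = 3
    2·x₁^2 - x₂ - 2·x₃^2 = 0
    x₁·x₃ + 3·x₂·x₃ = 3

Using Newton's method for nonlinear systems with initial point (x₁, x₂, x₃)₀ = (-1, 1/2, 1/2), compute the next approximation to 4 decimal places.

(-0.3325, 2.7670, -1.4686)

At (-1, 1/2, 1/2): F = (-11.797443, 1.0000, -2.7500).
Jacobian J = [[5, 0, -2·exp(x₃) - 1], [4·x₁, -1, -4·x₃], [x₃, 3·x₃, x₁ + 3·x₂]].
At the point, J = [[5.0000, 0.0000, -4.297443], [-4.0000, -1.0000, -2.0000], [0.5000, 1.5000, 0.5000]] (det J = 36.135934).
Solving J·Δ = −F gives Δ = (0.6675, 2.2670, -1.9686).
Then the next iterate is (x₁, x₂, x₃)₁ = (-0.3325, 2.7670, -1.4686).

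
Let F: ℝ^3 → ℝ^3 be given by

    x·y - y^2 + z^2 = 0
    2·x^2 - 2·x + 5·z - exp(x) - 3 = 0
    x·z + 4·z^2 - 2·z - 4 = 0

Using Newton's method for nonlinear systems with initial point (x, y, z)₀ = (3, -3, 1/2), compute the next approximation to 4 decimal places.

At (3, -3, 1/2): F = (-17.7500, -8.585537, -2.5000).
Jacobian J = [[y, x - 2·y, 2·z], [4·x - exp(x) - 2, 0, 5], [z, 0, x + 8·z - 2]].
At the point, J = [[-3.0000, 9.0000, 1.0000], [-10.085537, 0.0000, 5.0000], [0.5000, 0.0000, 5.0000]] (det J = 476.349162).
Solving J·Δ = −F gives Δ = (-0.5749, 1.7186, 0.5575).
Then the next iterate is (x, y, z)₁ = (2.4251, -1.2814, 1.0575).

(2.4251, -1.2814, 1.0575)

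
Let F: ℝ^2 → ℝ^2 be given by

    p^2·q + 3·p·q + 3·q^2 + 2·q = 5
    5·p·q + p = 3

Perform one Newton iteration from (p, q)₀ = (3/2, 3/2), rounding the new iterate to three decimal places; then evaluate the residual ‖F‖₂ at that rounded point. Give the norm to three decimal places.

3.682

At (3/2, 3/2): F = (14.875, 9.750).
Jacobian J = [[2·p·q + 3·q, p^2 + 3·p + 6·q + 2], [5·q + 1, 5·p]].
At the point, J = [[9.000, 17.750], [8.500, 7.500]] (det J = -83.375).
Solving J·Δ = −F gives Δ = (-0.738, -0.464).
Then the next iterate is (p, q)₁ = (0.762, 1.036).
Re-evaluating at (0.762, 1.036): F = (3.26173, 1.70916), so ‖F‖₂ = 3.682.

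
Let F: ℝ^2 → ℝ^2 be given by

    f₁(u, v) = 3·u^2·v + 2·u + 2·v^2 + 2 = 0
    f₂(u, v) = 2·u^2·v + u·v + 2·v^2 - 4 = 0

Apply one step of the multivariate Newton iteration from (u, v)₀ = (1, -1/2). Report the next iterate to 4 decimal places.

(-4.3333, -8.8333)

At (1, -1/2): F = (3.0000, -5.0000).
Jacobian J = [[6·u·v + 2, 3·u^2 + 4·v], [4·u·v + v, 2·u^2 + u + 4·v]].
At the point, J = [[-1.0000, 1.0000], [-2.5000, 1.0000]] (det J = 1.5000).
Solving J·Δ = −F gives Δ = (-5.3333, -8.3333).
Then the next iterate is (u, v)₁ = (-4.3333, -8.8333).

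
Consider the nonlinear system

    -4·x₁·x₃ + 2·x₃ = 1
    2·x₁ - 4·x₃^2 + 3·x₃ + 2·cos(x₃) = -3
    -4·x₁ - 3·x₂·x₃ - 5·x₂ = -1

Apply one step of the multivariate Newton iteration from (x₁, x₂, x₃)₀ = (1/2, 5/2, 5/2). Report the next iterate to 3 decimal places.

(0.400, 0.457, 1.659)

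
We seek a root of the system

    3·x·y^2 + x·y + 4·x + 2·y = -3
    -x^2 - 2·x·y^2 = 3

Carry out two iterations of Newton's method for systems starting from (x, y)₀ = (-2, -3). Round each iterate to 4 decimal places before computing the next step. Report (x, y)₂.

(0.3093, 0.3097)

At (-2, -3): F = (-59.0000, 29.0000).
Jacobian J = [[3·y^2 + y + 4, 6·x·y + x + 2], [-2·x - 2·y^2, -4·x·y]].
At the point, J = [[28.0000, 36.0000], [-14.0000, -24.0000]] (det J = -168.0000).
Solving J·Δ = −F gives Δ = (2.2143, -0.0833).
Then the next iterate is (x, y)₁ = (0.2143, -3.0833).
Round to (0.2143, -3.0833) and repeat: F = (3.141731, -7.120513), J = [[29.436917, -1.750207], [-19.442078, 2.643005]].
Δ = (0.0950, 3.3930), so (x, y)₂ = (0.3093, 0.3097).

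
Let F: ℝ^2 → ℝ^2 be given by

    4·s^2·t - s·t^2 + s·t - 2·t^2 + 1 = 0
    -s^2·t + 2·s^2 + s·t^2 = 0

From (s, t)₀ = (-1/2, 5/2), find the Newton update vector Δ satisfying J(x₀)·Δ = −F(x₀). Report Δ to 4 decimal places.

(0.0371, -1.0907)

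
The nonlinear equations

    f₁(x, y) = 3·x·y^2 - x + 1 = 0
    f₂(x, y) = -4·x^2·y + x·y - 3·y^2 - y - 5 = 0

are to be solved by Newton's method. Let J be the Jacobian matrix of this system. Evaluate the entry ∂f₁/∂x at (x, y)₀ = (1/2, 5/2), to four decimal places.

∂f₁/∂x = 3·y^2 - 1.
At (1/2, 5/2) this is 17.7500.

17.7500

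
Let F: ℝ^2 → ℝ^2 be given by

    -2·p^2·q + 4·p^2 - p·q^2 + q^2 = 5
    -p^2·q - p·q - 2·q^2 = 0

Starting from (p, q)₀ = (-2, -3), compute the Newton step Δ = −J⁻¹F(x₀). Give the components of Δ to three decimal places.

At (-2, -3): F = (62.000, -12.000).
Jacobian J = [[-4·p·q + 8·p - q^2, -2·p^2 - 2·p·q + 2·q], [-2·p·q - q, -p^2 - p - 4·q]].
At the point, J = [[-49.000, -26.000], [-9.000, 10.000]] (det J = -724.000).
Solving J·Δ = −F gives Δ = (0.425, 1.583).

(0.425, 1.583)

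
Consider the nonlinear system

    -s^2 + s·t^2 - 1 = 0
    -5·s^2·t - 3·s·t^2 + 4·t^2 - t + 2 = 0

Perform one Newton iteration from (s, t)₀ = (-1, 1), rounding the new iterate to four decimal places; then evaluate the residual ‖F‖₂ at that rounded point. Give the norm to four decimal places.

2.1763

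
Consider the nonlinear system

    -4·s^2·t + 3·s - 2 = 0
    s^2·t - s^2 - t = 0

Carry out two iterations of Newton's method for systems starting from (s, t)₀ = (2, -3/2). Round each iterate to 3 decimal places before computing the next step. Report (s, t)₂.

(0.908, -0.456)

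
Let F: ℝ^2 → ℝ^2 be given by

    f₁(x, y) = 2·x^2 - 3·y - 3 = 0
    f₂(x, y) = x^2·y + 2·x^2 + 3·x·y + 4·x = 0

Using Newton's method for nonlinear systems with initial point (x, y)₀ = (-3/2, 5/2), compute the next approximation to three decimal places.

(-0.450, -1.600)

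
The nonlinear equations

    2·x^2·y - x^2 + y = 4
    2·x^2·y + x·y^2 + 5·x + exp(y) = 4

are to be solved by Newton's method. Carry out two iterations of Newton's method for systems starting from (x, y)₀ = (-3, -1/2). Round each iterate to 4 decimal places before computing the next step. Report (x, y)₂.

At (-3, -1/2): F = (-22.5000, -28.143469).
Jacobian J = [[4·x·y - 2·x, 2·x^2 + 1], [4·x·y + y^2 + 5, 2·x^2 + 2·x·y + exp(y)]].
At the point, J = [[12.0000, 19.0000], [11.2500, 21.606531]] (det J = 45.528368).
Solving J·Δ = −F gives Δ = (-1.0670, 1.8581).
Then the next iterate is (x, y)₁ = (-4.0670, 1.3581).
Round to (-4.0670, 1.3581) and repeat: F = (25.744887, 16.979754), J = [[-13.959571, 34.080978], [-15.249135, 25.922990]].
Δ = (-0.5620, -0.9856), so (x, y)₂ = (-4.6290, 0.3725).

(-4.6290, 0.3725)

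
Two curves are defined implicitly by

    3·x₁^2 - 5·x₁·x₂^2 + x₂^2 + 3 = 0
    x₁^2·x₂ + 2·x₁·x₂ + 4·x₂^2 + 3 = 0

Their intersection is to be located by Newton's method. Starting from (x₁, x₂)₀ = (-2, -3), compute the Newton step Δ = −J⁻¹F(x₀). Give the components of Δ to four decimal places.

(0.0918, 1.6480)

At (-2, -3): F = (114.0000, 39.0000).
Jacobian J = [[6·x₁ - 5·x₂^2, -10·x₁·x₂ + 2·x₂], [2·x₁·x₂ + 2·x₂, x₁^2 + 2·x₁ + 8·x₂]].
At the point, J = [[-57.0000, -66.0000], [6.0000, -24.0000]] (det J = 1764.0000).
Solving J·Δ = −F gives Δ = (0.0918, 1.6480).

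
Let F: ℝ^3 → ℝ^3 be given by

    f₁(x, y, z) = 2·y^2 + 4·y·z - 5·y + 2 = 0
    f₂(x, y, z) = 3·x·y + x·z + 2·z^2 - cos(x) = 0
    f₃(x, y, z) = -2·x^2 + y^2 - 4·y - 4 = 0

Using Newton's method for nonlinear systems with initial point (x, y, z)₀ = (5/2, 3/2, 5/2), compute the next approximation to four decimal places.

(0.5600, 0.6499, 1.7253)

At (5/2, 3/2, 5/2): F = (14.0000, 30.801144, -20.2500).
Jacobian J = [[0, 4·y + 4·z - 5, 4·y], [3·y + z + sin(x), 3·x, x + 4·z], [-4·x, 2·y - 4, 0]].
At the point, J = [[0.0000, 11.0000, 6.0000], [7.598472, 7.5000, 12.5000], [-10.0000, -1.0000, 0.0000]] (det J = -970.590833).
Solving J·Δ = −F gives Δ = (-1.9400, -0.8501, -0.7747).
Then the next iterate is (x, y, z)₁ = (0.5600, 0.6499, 1.7253).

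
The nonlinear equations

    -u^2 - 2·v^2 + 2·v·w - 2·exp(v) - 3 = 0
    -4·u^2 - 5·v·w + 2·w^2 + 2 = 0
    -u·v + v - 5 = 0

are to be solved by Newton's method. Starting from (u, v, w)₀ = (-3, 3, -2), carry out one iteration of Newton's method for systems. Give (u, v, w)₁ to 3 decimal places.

At (-3, 3, -2): F = (-82.17107, 4.000, 7.000).
Jacobian J = [[-2·u, -4·v + 2·w - 2·exp(v), 2·v], [-8·u, -5·w, -5·v + 4·w], [-v, -u + 1, 0]].
At the point, J = [[6.000, -56.17107, 6.000], [24.000, 10.000, -23.000], [-3.000, 4.000, 0.000]] (det J = -2567.80410).
Solving J·Δ = −F gives Δ = (0.452, -1.411, 0.032).
Then the next iterate is (u, v, w)₁ = (-2.548, 1.589, -1.968).

(-2.548, 1.589, -1.968)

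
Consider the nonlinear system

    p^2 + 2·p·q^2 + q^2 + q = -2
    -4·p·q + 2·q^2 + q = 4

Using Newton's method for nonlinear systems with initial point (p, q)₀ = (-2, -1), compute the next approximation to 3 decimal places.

(0.289, -0.632)

At (-2, -1): F = (2.000, -11.000).
Jacobian J = [[2·p + 2·q^2, 4·p·q + 2·q + 1], [-4·q, -4·p + 4·q + 1]].
At the point, J = [[-2.000, 7.000], [4.000, 5.000]] (det J = -38.000).
Solving J·Δ = −F gives Δ = (2.289, 0.368).
Then the next iterate is (p, q)₁ = (0.289, -0.632).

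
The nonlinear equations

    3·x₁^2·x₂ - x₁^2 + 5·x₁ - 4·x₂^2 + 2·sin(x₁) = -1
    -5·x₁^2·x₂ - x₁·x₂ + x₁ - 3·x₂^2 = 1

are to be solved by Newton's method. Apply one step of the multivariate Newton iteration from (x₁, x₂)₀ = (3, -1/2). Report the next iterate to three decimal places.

(19.593, 6.145)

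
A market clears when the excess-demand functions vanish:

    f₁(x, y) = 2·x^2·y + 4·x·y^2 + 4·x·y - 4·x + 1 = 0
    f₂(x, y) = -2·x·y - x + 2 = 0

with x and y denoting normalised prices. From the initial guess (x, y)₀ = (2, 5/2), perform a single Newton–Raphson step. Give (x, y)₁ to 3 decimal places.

(0.273, 2.591)

At (2, 5/2): F = (83.000, -10.000).
Jacobian J = [[4·x·y + 4·y^2 + 4·y - 4, 2·x^2 + 8·x·y + 4·x], [-2·y - 1, -2·x]].
At the point, J = [[51.000, 56.000], [-6.000, -4.000]] (det J = 132.000).
Solving J·Δ = −F gives Δ = (-1.727, 0.091).
Then the next iterate is (x, y)₁ = (0.273, 2.591).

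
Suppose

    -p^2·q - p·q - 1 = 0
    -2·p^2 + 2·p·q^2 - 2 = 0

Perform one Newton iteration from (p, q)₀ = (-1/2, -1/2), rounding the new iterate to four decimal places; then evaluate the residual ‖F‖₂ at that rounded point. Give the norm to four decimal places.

At (-1/2, -1/2): F = (-1.1250, -2.7500).
Jacobian J = [[-2·p·q - q, -p^2 - p], [-4·p + 2·q^2, 4·p·q]].
At the point, J = [[0.0000, 0.2500], [2.5000, 1.0000]] (det J = -0.6250).
Solving J·Δ = −F gives Δ = (-0.7000, 4.5000).
Then the next iterate is (p, q)₁ = (-1.2000, 4.0000).
Re-evaluating at (-1.2000, 4.0000): F = (-1.9600, -43.2800), so ‖F‖₂ = 43.3244.

43.3244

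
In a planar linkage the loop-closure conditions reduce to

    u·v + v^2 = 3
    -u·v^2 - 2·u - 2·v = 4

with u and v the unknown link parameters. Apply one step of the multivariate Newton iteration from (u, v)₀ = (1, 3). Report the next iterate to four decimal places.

(-0.4151, 2.3208)

At (1, 3): F = (9.0000, -21.0000).
Jacobian J = [[v, u + 2·v], [-v^2 - 2, -2·u·v - 2]].
At the point, J = [[3.0000, 7.0000], [-11.0000, -8.0000]] (det J = 53.0000).
Solving J·Δ = −F gives Δ = (-1.4151, -0.6792).
Then the next iterate is (u, v)₁ = (-0.4151, 2.3208).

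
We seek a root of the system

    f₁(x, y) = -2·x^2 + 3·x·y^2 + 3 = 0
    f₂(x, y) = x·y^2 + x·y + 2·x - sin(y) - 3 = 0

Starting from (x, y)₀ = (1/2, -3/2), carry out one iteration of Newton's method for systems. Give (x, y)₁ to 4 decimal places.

At (1/2, -3/2): F = (5.8750, -0.627505).
Jacobian J = [[-4·x + 3·y^2, 6·x·y], [y^2 + y + 2, 2·x·y + x - cos(y)]].
At the point, J = [[4.7500, -4.5000], [2.7500, -1.070737]] (det J = 7.288998).
Solving J·Δ = −F gives Δ = (1.2504, 2.6254).
Then the next iterate is (x, y)₁ = (1.7504, 1.1254).

(1.7504, 1.1254)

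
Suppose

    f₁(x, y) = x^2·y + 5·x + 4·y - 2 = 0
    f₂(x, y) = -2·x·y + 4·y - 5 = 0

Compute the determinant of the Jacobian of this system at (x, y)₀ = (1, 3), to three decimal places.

52.000

J = [[2·x·y + 5, x^2 + 4], [-2·y, -2·x + 4]].
At the point, J = [[11.000, 5.000], [-6.000, 2.000]].
det J = 52.000.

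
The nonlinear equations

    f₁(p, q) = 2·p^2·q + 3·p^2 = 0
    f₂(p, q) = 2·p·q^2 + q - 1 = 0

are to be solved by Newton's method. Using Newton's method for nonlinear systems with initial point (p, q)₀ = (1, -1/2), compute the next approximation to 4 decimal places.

At (1, -1/2): F = (2.0000, -1.0000).
Jacobian J = [[4·p·q + 6·p, 2·p^2], [2·q^2, 4·p·q + 1]].
At the point, J = [[4.0000, 2.0000], [0.5000, -1.0000]] (det J = -5.0000).
Solving J·Δ = −F gives Δ = (0.0000, -1.0000).
Then the next iterate is (p, q)₁ = (1.0000, -1.5000).

(1.0000, -1.5000)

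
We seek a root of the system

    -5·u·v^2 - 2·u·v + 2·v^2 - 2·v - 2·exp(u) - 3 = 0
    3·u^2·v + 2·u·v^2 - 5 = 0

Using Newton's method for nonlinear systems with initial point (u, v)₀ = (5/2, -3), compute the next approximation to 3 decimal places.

(1.581, -2.239)

At (5/2, -3): F = (-100.86499, -16.250).
Jacobian J = [[-5·v^2 - 2·v - 2·exp(u), -10·u·v - 2·u + 4·v - 2], [6·u·v + 2·v^2, 3·u^2 + 4·u·v]].
At the point, J = [[-63.36499, 56.000], [-27.000, -11.250]] (det J = 2224.85611).
Solving J·Δ = −F gives Δ = (-0.919, 0.761).
Then the next iterate is (u, v)₁ = (1.581, -2.239).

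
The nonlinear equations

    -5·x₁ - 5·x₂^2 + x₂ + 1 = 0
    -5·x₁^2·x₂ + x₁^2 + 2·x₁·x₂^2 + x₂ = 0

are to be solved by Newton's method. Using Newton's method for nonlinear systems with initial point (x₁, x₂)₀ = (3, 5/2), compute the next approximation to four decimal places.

(2.2803, 0.8687)

At (3, 5/2): F = (-42.7500, -63.5000).
Jacobian J = [[-5, -10·x₂ + 1], [-10·x₁·x₂ + 2·x₁ + 2·x₂^2, -5·x₁^2 + 4·x₁·x₂ + 1]].
At the point, J = [[-5.0000, -24.0000], [-56.5000, -14.0000]] (det J = -1286.0000).
Solving J·Δ = −F gives Δ = (-0.7197, -1.6313).
Then the next iterate is (x₁, x₂)₁ = (2.2803, 0.8687).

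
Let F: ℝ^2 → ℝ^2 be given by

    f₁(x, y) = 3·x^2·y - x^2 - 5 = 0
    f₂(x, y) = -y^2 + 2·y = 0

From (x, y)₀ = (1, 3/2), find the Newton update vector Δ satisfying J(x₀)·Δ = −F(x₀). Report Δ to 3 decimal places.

At (1, 3/2): F = (-1.500, 0.750).
Jacobian J = [[6·x·y - 2·x, 3·x^2], [0, -2·y + 2]].
At the point, J = [[7.000, 3.000], [0.000, -1.000]] (det J = -7.000).
Solving J·Δ = −F gives Δ = (-0.107, 0.750).

(-0.107, 0.750)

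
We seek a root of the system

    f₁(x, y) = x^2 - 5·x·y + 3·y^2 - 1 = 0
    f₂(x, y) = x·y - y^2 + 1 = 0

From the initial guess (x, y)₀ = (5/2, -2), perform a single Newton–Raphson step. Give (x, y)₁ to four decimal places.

At (5/2, -2): F = (42.2500, -8.0000).
Jacobian J = [[2·x - 5·y, -5·x + 6·y], [y, x - 2·y]].
At the point, J = [[15.0000, -24.5000], [-2.0000, 6.5000]] (det J = 48.5000).
Solving J·Δ = −F gives Δ = (-1.6211, 0.7320).
Then the next iterate is (x, y)₁ = (0.8789, -1.2680).

(0.8789, -1.2680)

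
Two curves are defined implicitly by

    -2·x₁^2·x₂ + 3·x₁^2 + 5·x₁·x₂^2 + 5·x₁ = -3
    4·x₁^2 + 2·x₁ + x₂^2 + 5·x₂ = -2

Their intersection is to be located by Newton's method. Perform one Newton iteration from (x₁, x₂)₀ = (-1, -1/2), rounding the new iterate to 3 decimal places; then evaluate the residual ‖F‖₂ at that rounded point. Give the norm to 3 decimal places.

At (-1, -1/2): F = (0.750, 1.750).
Jacobian J = [[-4·x₁·x₂ + 6·x₁ + 5·x₂^2 + 5, -2·x₁^2 + 10·x₁·x₂], [8·x₁ + 2, 2·x₂ + 5]].
At the point, J = [[-1.750, 3.000], [-6.000, 4.000]] (det J = 11.000).
Solving J·Δ = −F gives Δ = (0.205, -0.131).
Then the next iterate is (x₁, x₂)₁ = (-0.795, -0.631).
Re-evaluating at (-0.795, -0.631): F = (0.13600, 0.18126), so ‖F‖₂ = 0.227.

0.227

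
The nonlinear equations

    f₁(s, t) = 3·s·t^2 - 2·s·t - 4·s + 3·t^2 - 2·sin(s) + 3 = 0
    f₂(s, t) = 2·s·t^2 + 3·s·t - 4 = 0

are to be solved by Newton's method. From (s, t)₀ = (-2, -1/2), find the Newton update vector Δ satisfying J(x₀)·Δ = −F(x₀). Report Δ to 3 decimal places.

At (-2, -1/2): F = (10.06859, -2.000).
Jacobian J = [[3·t^2 - 2·t - 2·cos(s) - 4, 6·s·t - 2·s + 6·t], [2·t^2 + 3·t, 4·s·t + 3·s]].
At the point, J = [[-1.41771, 7.000], [-1.000, -2.000]] (det J = 9.83541).
Solving J·Δ = −F gives Δ = (0.624, -1.312).

(0.624, -1.312)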